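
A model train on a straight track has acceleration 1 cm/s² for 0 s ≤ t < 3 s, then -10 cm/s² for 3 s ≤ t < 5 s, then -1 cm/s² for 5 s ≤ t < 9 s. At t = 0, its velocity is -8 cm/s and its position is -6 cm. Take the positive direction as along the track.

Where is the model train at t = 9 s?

On each constant-a segment, Δv = aΔt and Δx = v₀Δt + ½aΔt²; chain segment to segment.
0–3 s: v starts -8 cm/s; Δx = -8·3 + ½·1·3² = -19.5 cm; v ends -5 cm/s.
3–5 s: v starts -5 cm/s; Δx = -5·2 + ½·-10·2² = -30 cm; v ends -25 cm/s.
5–9 s: v starts -25 cm/s; Δx = -25·4 + ½·-1·4² = -108 cm; v ends -29 cm/s.
x(9) = -6 + Σ Δx = -163.5 cm.

-163.5 cm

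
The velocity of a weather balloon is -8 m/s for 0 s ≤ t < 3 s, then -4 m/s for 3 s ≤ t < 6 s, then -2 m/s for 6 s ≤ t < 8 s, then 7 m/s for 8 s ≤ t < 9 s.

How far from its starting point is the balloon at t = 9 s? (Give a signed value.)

Displacement is the signed area under the v-t curve.
0–3 s: -8 × 3 = -24 m
3–6 s: -4 × 3 = -12 m
6–8 s: -2 × 2 = -4 m
8–9 s: 7 × 1 = 7 m
Net displacement = -33 m

-33 m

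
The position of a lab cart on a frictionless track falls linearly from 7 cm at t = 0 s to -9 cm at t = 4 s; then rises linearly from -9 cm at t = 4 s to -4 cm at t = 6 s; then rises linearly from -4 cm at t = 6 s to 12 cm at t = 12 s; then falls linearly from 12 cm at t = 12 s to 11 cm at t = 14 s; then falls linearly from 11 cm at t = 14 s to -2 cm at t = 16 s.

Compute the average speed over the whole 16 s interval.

3.1875 cm/s

Average speed = (total path length)/(elapsed time); on a piecewise-linear x-t graph the path length is Σ|Δx|.
0–4 s: |Δx| = |-9 − 7| = 16 cm
4–6 s: |Δx| = |-4 − -9| = 5 cm
6–12 s: |Δx| = |12 − -4| = 16 cm
12–14 s: |Δx| = |11 − 12| = 1 cm
14–16 s: |Δx| = |-2 − 11| = 13 cm
Total path = 51 cm; average speed = 51/16 = 3.1875 cm/s.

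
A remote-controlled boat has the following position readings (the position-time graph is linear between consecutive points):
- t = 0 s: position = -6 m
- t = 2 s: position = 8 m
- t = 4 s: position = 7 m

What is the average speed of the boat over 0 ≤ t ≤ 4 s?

Average speed = (total path length)/(elapsed time); on a piecewise-linear x-t graph the path length is Σ|Δx|.
0–2 s: |Δx| = |8 − -6| = 14 m
2–4 s: |Δx| = |7 − 8| = 1 m
Total path = 15 m; average speed = 15/4 = 3.75 m/s.

3.75 m/s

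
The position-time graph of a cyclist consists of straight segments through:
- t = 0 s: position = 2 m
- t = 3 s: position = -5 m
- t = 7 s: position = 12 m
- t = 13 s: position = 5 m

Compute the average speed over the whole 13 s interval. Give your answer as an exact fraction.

Average speed = (total path length)/(elapsed time); on a piecewise-linear x-t graph the path length is Σ|Δx|.
0–3 s: |Δx| = |-5 − 2| = 7 m
3–7 s: |Δx| = |12 − -5| = 17 m
7–13 s: |Δx| = |5 − 12| = 7 m
Total path = 31 m; average speed = 31/13 = 31/13 m/s.

31/13 m/s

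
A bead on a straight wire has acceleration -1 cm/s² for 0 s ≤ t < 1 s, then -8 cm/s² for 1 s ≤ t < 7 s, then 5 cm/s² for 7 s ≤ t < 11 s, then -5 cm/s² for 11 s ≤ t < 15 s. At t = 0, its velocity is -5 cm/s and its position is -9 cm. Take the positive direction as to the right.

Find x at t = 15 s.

-546.5 cm

On each constant-a segment, Δv = aΔt and Δx = v₀Δt + ½aΔt²; chain segment to segment.
0–1 s: v starts -5 cm/s; Δx = -5·1 + ½·-1·1² = -5.5 cm; v ends -6 cm/s.
1–7 s: v starts -6 cm/s; Δx = -6·6 + ½·-8·6² = -180 cm; v ends -54 cm/s.
7–11 s: v starts -54 cm/s; Δx = -54·4 + ½·5·4² = -176 cm; v ends -34 cm/s.
11–15 s: v starts -34 cm/s; Δx = -34·4 + ½·-5·4² = -176 cm; v ends -54 cm/s.
x(15) = -9 + Σ Δx = -546.5 cm.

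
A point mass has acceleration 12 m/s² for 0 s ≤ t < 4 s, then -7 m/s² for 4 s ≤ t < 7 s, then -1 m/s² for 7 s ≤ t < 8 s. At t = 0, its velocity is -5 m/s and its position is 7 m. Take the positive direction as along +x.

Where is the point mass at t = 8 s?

On each constant-a segment, Δv = aΔt and Δx = v₀Δt + ½aΔt²; chain segment to segment.
0–4 s: v starts -5 m/s; Δx = -5·4 + ½·12·4² = 76 m; v ends 43 m/s.
4–7 s: v starts 43 m/s; Δx = 43·3 + ½·-7·3² = 97.5 m; v ends 22 m/s.
7–8 s: v starts 22 m/s; Δx = 22·1 + ½·-1·1² = 21.5 m; v ends 21 m/s.
x(8) = 7 + Σ Δx = 202 m.

202 m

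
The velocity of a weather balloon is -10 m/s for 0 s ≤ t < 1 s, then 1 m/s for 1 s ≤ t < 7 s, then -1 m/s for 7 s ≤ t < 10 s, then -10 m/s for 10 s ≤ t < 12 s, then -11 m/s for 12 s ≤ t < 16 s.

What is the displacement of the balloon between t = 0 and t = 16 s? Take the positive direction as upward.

-71 m

Net displacement equals the area under the velocity-time graph (areas below the axis count negative).
0–1 s: -10 × 1 = -10 m
1–7 s: 1 × 6 = 6 m
7–10 s: -1 × 3 = -3 m
10–12 s: -10 × 2 = -20 m
12–16 s: -11 × 4 = -44 m
Net displacement = -71 m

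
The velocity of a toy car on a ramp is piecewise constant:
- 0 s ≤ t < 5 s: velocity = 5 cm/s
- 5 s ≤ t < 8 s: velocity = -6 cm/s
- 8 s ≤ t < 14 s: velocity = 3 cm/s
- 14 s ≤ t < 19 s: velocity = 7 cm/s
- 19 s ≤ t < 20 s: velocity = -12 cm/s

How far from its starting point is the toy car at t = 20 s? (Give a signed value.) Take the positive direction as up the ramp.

48 cm

Displacement is the signed area under the v-t curve.
0–5 s: 5 × 5 = 25 cm
5–8 s: -6 × 3 = -18 cm
8–14 s: 3 × 6 = 18 cm
14–19 s: 7 × 5 = 35 cm
19–20 s: -12 × 1 = -12 cm
Net displacement = 48 cm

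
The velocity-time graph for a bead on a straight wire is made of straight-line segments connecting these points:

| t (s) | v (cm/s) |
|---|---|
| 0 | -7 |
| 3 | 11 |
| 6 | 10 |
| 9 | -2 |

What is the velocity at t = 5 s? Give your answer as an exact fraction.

On 3–6 s the graph is linear from 11 to 10 cm/s: v(5) = 11 + (10 − 11)·(5 − 3)/(6 − 3) = 31/3 cm/s.

31/3 cm/s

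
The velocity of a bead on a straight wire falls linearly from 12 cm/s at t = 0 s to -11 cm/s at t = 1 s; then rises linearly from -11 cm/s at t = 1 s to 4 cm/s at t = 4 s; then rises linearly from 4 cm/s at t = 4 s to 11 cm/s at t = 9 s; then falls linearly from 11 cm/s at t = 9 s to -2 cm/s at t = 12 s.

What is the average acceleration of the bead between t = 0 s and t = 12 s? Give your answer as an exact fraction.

Average acceleration = Δv/Δt = (-2 − 12)/(12 − 0) = -7/6 cm/s².

-7/6 cm/s²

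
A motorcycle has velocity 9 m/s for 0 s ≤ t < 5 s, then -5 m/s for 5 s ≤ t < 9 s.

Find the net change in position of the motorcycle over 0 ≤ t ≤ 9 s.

25 m

Displacement is the signed area under the v-t curve.
0–5 s: 9 × 5 = 45 m
5–9 s: -5 × 4 = -20 m
Net displacement = 25 m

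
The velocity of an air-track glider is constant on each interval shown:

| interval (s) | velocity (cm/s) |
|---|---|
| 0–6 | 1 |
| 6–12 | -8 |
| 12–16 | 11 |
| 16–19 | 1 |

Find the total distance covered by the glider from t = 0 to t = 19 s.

Total distance travelled is ∫|v| dt — sum the magnitudes of each area piece.
0–6 s: |1| × 6 = 6 cm
6–12 s: |-8| × 6 = 48 cm
12–16 s: |11| × 4 = 44 cm
16–19 s: |1| × 3 = 3 cm
Total distance = 101 cm

101 cm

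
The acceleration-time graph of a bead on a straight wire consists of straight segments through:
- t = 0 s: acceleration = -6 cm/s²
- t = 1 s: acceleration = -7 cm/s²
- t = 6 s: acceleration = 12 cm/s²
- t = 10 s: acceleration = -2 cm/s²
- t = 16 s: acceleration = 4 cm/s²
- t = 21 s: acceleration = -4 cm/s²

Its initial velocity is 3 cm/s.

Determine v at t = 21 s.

Δv equals the area under the a-t graph; then v = v₀ + Δv.
0–1 s: ½(-6 + -7)(1) = -6.5 cm/s
1–6 s: ½(-7 + 12)(5) = 12.5 cm/s
6–10 s: ½(12 + -2)(4) = 20 cm/s
10–16 s: ½(-2 + 4)(6) = 6 cm/s
16–21 s: ½(4 + -4)(5) = 0 cm/s
Δv = 32 cm/s, so v(21) = 3 + (32) = 35 cm/s.

35 cm/s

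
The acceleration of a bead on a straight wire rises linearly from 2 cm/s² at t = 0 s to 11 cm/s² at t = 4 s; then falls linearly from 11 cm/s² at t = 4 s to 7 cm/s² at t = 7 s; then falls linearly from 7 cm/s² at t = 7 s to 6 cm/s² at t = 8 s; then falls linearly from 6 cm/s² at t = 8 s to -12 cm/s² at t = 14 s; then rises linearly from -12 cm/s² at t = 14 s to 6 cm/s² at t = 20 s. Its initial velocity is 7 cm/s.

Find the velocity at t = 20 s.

30.5 cm/s

Δv equals the area under the a-t graph; then v = v₀ + Δv.
0–4 s: ½(2 + 11)(4) = 26 cm/s
4–7 s: ½(11 + 7)(3) = 27 cm/s
7–8 s: ½(7 + 6)(1) = 6.5 cm/s
8–14 s: ½(6 + -12)(6) = -18 cm/s
14–20 s: ½(-12 + 6)(6) = -18 cm/s
Δv = 23.5 cm/s, so v(20) = 7 + (23.5) = 30.5 cm/s.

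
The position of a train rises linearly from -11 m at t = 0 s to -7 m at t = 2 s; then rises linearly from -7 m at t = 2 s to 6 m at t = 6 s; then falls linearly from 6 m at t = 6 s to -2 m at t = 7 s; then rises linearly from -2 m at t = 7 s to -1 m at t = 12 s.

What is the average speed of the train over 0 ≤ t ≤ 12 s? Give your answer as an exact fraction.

13/6 m/s

Average speed = (total path length)/(elapsed time); on a piecewise-linear x-t graph the path length is Σ|Δx|.
0–2 s: |Δx| = |-7 − -11| = 4 m
2–6 s: |Δx| = |6 − -7| = 13 m
6–7 s: |Δx| = |-2 − 6| = 8 m
7–12 s: |Δx| = |-1 − -2| = 1 m
Total path = 26 m; average speed = 26/12 = 13/6 m/s.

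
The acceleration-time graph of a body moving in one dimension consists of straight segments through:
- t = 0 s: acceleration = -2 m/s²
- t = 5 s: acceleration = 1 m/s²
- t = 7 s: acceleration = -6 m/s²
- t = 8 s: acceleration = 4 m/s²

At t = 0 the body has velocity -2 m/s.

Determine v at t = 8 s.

Δv equals the area under the a-t graph; then v = v₀ + Δv.
0–5 s: ½(-2 + 1)(5) = -2.5 m/s
5–7 s: ½(1 + -6)(2) = -5 m/s
7–8 s: ½(-6 + 4)(1) = -1 m/s
Δv = -8.5 m/s, so v(8) = -2 + (-8.5) = -10.5 m/s.

-10.5 m/s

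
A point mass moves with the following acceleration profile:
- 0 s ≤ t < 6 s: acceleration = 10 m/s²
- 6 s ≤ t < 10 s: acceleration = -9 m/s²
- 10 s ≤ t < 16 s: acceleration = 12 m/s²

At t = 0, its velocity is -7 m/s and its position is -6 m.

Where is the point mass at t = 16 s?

On each constant-a segment, Δv = aΔt and Δx = v₀Δt + ½aΔt²; chain segment to segment.
0–6 s: v starts -7 m/s; Δx = -7·6 + ½·10·6² = 138 m; v ends 53 m/s.
6–10 s: v starts 53 m/s; Δx = 53·4 + ½·-9·4² = 140 m; v ends 17 m/s.
10–16 s: v starts 17 m/s; Δx = 17·6 + ½·12·6² = 318 m; v ends 89 m/s.
x(16) = -6 + Σ Δx = 590 m.

590 m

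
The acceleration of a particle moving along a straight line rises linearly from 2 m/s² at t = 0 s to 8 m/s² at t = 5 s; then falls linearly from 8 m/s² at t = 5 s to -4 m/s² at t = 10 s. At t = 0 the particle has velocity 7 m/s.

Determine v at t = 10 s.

Δv equals the area under the a-t graph; then v = v₀ + Δv.
0–5 s: ½(2 + 8)(5) = 25 m/s
5–10 s: ½(8 + -4)(5) = 10 m/s
Δv = 35 m/s, so v(10) = 7 + (35) = 42 m/s.

42 m/s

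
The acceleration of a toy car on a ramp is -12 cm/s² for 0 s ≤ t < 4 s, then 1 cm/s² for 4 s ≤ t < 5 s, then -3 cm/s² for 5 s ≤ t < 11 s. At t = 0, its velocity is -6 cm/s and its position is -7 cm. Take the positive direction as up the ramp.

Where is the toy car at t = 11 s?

-552.5 cm

On each constant-a segment, Δv = aΔt and Δx = v₀Δt + ½aΔt²; chain segment to segment.
0–4 s: v starts -6 cm/s; Δx = -6·4 + ½·-12·4² = -120 cm; v ends -54 cm/s.
4–5 s: v starts -54 cm/s; Δx = -54·1 + ½·1·1² = -53.5 cm; v ends -53 cm/s.
5–11 s: v starts -53 cm/s; Δx = -53·6 + ½·-3·6² = -372 cm; v ends -71 cm/s.
x(11) = -7 + Σ Δx = -552.5 cm.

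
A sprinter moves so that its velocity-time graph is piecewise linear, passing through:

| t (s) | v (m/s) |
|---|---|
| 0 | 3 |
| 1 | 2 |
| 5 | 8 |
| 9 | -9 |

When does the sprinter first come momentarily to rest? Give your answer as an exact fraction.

v changes sign on 5–9 s (from 8 to -9); the graph is linear there, so v = 0 at t = 5 + (-8)·(9 − 5)/(-9 − 8) = 117/17 s.

t = 117/17 s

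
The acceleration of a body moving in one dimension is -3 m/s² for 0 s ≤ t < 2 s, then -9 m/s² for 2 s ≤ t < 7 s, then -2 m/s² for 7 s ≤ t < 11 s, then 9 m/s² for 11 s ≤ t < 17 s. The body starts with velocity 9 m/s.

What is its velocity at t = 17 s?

Δv equals the area under the a-t graph; then v = v₀ + Δv.
0–2 s: -3 × 2 = -6 m/s
2–7 s: -9 × 5 = -45 m/s
7–11 s: -2 × 4 = -8 m/s
11–17 s: 9 × 6 = 54 m/s
Δv = -5 m/s, so v(17) = 9 + (-5) = 4 m/s.

4 m/s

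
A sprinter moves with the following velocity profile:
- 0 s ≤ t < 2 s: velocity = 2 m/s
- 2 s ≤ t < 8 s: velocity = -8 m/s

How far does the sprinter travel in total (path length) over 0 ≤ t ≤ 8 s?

52 m

Total distance travelled is ∫|v| dt — sum the magnitudes of each area piece.
0–2 s: |2| × 2 = 4 m
2–8 s: |-8| × 6 = 48 m
Total distance = 52 m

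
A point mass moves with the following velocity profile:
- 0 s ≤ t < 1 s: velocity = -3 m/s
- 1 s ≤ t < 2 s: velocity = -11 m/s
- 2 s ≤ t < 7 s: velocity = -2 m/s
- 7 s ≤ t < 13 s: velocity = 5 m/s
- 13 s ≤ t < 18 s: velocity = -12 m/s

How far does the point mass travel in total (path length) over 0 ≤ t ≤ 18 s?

114 m

Distance (not displacement) is the total path length: add the absolute areas under v-t.
0–1 s: |-3| × 1 = 3 m
1–2 s: |-11| × 1 = 11 m
2–7 s: |-2| × 5 = 10 m
7–13 s: |5| × 6 = 30 m
13–18 s: |-12| × 5 = 60 m
Total distance = 114 m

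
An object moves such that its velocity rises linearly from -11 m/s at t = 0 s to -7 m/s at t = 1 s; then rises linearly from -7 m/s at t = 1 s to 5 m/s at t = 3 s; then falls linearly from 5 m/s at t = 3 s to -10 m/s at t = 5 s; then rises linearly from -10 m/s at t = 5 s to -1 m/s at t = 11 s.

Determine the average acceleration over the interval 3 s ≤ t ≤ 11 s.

Average acceleration = Δv/Δt = (-1 − 5)/(11 − 3) = -0.75 m/s².

-0.75 m/s²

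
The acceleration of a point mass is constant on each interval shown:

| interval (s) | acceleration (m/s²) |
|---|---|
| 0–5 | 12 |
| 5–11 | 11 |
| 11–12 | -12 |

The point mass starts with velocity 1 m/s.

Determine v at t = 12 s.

115 m/s

Δv equals the area under the a-t graph; then v = v₀ + Δv.
0–5 s: 12 × 5 = 60 m/s
5–11 s: 11 × 6 = 66 m/s
11–12 s: -12 × 1 = -12 m/s
Δv = 114 m/s, so v(12) = 1 + (114) = 115 m/s.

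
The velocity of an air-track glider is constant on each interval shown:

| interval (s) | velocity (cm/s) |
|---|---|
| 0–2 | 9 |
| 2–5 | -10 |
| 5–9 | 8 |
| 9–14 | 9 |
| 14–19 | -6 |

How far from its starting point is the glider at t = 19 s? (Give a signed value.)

35 cm

Displacement is the signed area under the v-t curve.
0–2 s: 9 × 2 = 18 cm
2–5 s: -10 × 3 = -30 cm
5–9 s: 8 × 4 = 32 cm
9–14 s: 9 × 5 = 45 cm
14–19 s: -6 × 5 = -30 cm
Net displacement = 35 cm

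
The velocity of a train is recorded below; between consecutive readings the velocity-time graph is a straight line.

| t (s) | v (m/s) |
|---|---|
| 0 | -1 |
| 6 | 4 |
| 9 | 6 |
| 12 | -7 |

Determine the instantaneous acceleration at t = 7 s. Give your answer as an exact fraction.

Acceleration is the slope of the v-t graph on 6–9 s: (6 − 4)/(9 − 6) = 2/3 m/s².

2/3 m/s²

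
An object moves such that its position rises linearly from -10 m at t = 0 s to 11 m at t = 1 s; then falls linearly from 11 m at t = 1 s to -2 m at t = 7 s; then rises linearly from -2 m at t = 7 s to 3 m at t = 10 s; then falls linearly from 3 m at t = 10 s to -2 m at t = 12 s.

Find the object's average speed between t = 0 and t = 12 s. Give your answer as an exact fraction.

Average speed = (total path length)/(elapsed time); on a piecewise-linear x-t graph the path length is Σ|Δx|.
0–1 s: |Δx| = |11 − -10| = 21 m
1–7 s: |Δx| = |-2 − 11| = 13 m
7–10 s: |Δx| = |3 − -2| = 5 m
10–12 s: |Δx| = |-2 − 3| = 5 m
Total path = 44 m; average speed = 44/12 = 11/3 m/s.

11/3 m/s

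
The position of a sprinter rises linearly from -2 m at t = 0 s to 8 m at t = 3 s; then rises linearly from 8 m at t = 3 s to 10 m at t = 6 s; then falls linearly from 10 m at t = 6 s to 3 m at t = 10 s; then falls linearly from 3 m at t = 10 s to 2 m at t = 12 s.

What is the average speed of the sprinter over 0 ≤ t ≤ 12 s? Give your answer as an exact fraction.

5/3 m/s

Average speed = (total path length)/(elapsed time); on a piecewise-linear x-t graph the path length is Σ|Δx|.
0–3 s: |Δx| = |8 − -2| = 10 m
3–6 s: |Δx| = |10 − 8| = 2 m
6–10 s: |Δx| = |3 − 10| = 7 m
10–12 s: |Δx| = |2 − 3| = 1 m
Total path = 20 m; average speed = 20/12 = 5/3 m/s.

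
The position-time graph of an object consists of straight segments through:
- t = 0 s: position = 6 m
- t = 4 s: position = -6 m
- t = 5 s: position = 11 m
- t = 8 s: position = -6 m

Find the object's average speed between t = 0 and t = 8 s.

5.75 m/s

Average speed = (total path length)/(elapsed time); on a piecewise-linear x-t graph the path length is Σ|Δx|.
0–4 s: |Δx| = |-6 − 6| = 12 m
4–5 s: |Δx| = |11 − -6| = 17 m
5–8 s: |Δx| = |-6 − 11| = 17 m
Total path = 46 m; average speed = 46/8 = 5.75 m/s.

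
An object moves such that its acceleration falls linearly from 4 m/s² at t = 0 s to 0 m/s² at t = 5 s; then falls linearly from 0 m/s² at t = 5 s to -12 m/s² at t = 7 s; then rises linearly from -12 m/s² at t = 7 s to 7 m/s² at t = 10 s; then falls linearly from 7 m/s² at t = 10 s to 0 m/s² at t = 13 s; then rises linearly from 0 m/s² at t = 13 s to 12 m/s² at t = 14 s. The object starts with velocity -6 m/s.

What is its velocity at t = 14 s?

Δv equals the area under the a-t graph; then v = v₀ + Δv.
0–5 s: ½(4 + 0)(5) = 10 m/s
5–7 s: ½(0 + -12)(2) = -12 m/s
7–10 s: ½(-12 + 7)(3) = -7.5 m/s
10–13 s: ½(7 + 0)(3) = 10.5 m/s
13–14 s: ½(0 + 12)(1) = 6 m/s
Δv = 7 m/s, so v(14) = -6 + (7) = 1 m/s.

1 m/s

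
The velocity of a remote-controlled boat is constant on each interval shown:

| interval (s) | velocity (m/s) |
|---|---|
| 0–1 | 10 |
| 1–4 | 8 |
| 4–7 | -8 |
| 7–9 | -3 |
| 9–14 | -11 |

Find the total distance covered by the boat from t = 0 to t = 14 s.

119 m

Distance (not displacement) is the total path length: add the absolute areas under v-t.
0–1 s: |10| × 1 = 10 m
1–4 s: |8| × 3 = 24 m
4–7 s: |-8| × 3 = 24 m
7–9 s: |-3| × 2 = 6 m
9–14 s: |-11| × 5 = 55 m
Total distance = 119 m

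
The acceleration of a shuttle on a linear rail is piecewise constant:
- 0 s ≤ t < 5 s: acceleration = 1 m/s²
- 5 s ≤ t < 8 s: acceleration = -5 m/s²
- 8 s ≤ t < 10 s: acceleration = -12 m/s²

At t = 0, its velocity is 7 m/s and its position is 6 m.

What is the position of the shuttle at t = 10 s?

On each constant-a segment, Δv = aΔt and Δx = v₀Δt + ½aΔt²; chain segment to segment.
0–5 s: v starts 7 m/s; Δx = 7·5 + ½·1·5² = 47.5 m; v ends 12 m/s.
5–8 s: v starts 12 m/s; Δx = 12·3 + ½·-5·3² = 13.5 m; v ends -3 m/s.
8–10 s: v starts -3 m/s; Δx = -3·2 + ½·-12·2² = -30 m; v ends -27 m/s.
x(10) = 6 + Σ Δx = 37 m.

37 m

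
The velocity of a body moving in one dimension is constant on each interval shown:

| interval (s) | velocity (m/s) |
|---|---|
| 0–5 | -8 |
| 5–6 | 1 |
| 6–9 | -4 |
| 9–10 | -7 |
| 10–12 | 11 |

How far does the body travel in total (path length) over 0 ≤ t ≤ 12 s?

Distance (not displacement) is the total path length: add the absolute areas under v-t.
0–5 s: |-8| × 5 = 40 m
5–6 s: |1| × 1 = 1 m
6–9 s: |-4| × 3 = 12 m
9–10 s: |-7| × 1 = 7 m
10–12 s: |11| × 2 = 22 m
Total distance = 82 m

82 m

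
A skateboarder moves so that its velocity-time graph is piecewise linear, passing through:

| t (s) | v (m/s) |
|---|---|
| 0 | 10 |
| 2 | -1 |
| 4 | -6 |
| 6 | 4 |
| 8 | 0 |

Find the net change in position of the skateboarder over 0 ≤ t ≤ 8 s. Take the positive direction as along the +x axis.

4 m

Displacement is the signed area under the v-t curve.
0–2 s: ½(10 + -1)(2) = 9 m
2–4 s: ½(-1 + -6)(2) = -7 m
4–6 s: ½(-6 + 4)(2) = -2 m
6–8 s: ½(4 + 0)(2) = 4 m
Net displacement = 4 m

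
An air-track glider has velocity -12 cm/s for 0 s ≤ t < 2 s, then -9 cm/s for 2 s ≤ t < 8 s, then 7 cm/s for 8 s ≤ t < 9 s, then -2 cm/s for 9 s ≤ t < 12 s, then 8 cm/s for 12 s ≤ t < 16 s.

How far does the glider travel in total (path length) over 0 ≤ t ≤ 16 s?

Distance (not displacement) is the total path length: add the absolute areas under v-t.
0–2 s: |-12| × 2 = 24 cm
2–8 s: |-9| × 6 = 54 cm
8–9 s: |7| × 1 = 7 cm
9–12 s: |-2| × 3 = 6 cm
12–16 s: |8| × 4 = 32 cm
Total distance = 123 cm

123 cm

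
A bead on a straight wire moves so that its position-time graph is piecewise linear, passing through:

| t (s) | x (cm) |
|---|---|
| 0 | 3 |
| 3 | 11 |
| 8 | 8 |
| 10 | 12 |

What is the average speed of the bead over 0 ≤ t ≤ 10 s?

1.5 cm/s

Average speed = (total path length)/(elapsed time); on a piecewise-linear x-t graph the path length is Σ|Δx|.
0–3 s: |Δx| = |11 − 3| = 8 cm
3–8 s: |Δx| = |8 − 11| = 3 cm
8–10 s: |Δx| = |12 − 8| = 4 cm
Total path = 15 cm; average speed = 15/10 = 1.5 cm/s.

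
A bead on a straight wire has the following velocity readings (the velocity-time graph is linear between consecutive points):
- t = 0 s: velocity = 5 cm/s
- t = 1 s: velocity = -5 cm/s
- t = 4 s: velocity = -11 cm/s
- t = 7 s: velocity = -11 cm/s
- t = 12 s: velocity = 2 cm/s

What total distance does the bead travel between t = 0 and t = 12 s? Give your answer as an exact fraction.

Distance (not displacement) is the total path length: add the absolute areas under v-t.
0–1 s: v = 0 at t = 0.5 s; triangle areas 1.25 + 1.25 = 2.5 cm
1–4 s: |½(-5 + -11)(3)| = 24 cm
4–7 s: |-11| × 3 = 33 cm
7–12 s: v = 0 at t = 146/13 s; triangle areas 605/26 + 10/13 = 625/26 cm
Total distance = 1086/13 cm

1086/13 cm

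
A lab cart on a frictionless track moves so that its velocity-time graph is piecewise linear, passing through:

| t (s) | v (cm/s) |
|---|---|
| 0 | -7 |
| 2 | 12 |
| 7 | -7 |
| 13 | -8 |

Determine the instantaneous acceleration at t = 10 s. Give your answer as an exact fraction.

Acceleration is the slope of the v-t graph on 7–13 s: (-8 − -7)/(13 − 7) = -1/6 cm/s².

-1/6 cm/s²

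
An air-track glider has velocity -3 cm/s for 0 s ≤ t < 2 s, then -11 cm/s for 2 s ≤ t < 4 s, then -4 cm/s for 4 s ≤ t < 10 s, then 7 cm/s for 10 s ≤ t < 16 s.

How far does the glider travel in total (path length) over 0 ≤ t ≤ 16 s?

94 cm

Distance (not displacement) is the total path length: add the absolute areas under v-t.
0–2 s: |-3| × 2 = 6 cm
2–4 s: |-11| × 2 = 22 cm
4–10 s: |-4| × 6 = 24 cm
10–16 s: |7| × 6 = 42 cm
Total distance = 94 cm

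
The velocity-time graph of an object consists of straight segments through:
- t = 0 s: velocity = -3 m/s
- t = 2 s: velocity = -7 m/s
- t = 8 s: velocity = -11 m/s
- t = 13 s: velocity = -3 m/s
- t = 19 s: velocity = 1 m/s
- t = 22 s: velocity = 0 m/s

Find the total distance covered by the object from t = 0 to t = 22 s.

108 m

Distance (not displacement) is the total path length: add the absolute areas under v-t.
0–2 s: |½(-3 + -7)(2)| = 10 m
2–8 s: |½(-7 + -11)(6)| = 54 m
8–13 s: |½(-11 + -3)(5)| = 35 m
13–19 s: v = 0 at t = 17.5 s; triangle areas 6.75 + 0.75 = 7.5 m
19–22 s: |½(1 + 0)(3)| = 1.5 m
Total distance = 108 m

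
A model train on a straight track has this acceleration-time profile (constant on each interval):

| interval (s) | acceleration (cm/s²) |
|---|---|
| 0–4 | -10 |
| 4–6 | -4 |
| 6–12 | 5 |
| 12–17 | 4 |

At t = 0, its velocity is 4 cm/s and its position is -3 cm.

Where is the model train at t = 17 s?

On each constant-a segment, Δv = aΔt and Δx = v₀Δt + ½aΔt²; chain segment to segment.
0–4 s: v starts 4 cm/s; Δx = 4·4 + ½·-10·4² = -64 cm; v ends -36 cm/s.
4–6 s: v starts -36 cm/s; Δx = -36·2 + ½·-4·2² = -80 cm; v ends -44 cm/s.
6–12 s: v starts -44 cm/s; Δx = -44·6 + ½·5·6² = -174 cm; v ends -14 cm/s.
12–17 s: v starts -14 cm/s; Δx = -14·5 + ½·4·5² = -20 cm; v ends 6 cm/s.
x(17) = -3 + Σ Δx = -341 cm.

-341 cm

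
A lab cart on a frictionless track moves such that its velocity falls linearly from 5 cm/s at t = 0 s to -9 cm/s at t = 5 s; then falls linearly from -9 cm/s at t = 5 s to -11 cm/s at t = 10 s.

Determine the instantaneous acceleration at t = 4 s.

Acceleration is the slope of the v-t graph on 0–5 s: (-9 − 5)/(5 − 0) = -2.8 cm/s².

-2.8 cm/s²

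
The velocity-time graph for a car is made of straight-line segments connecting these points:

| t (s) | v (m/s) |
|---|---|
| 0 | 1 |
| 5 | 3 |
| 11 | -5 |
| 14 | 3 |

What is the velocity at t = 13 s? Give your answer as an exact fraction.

On 11–14 s the graph is linear from -5 to 3 m/s: v(13) = -5 + (3 − -5)·(13 − 11)/(14 − 11) = 1/3 m/s.

1/3 m/s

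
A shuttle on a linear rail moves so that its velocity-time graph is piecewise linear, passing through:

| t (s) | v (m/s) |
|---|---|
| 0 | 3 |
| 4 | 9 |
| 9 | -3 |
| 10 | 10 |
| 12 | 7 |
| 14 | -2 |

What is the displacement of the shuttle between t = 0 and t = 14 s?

64.5 m

Displacement is the signed area under the v-t curve.
0–4 s: ½(3 + 9)(4) = 24 m
4–9 s: ½(9 + -3)(5) = 15 m
9–10 s: ½(-3 + 10)(1) = 3.5 m
10–12 s: ½(10 + 7)(2) = 17 m
12–14 s: ½(7 + -2)(2) = 5 m
Net displacement = 64.5 m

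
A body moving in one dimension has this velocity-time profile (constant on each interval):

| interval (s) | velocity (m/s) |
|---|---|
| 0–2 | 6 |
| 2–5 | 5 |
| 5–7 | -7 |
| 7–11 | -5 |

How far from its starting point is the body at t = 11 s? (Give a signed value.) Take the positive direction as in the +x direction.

-7 m

Displacement is the signed area under the v-t curve.
0–2 s: 6 × 2 = 12 m
2–5 s: 5 × 3 = 15 m
5–7 s: -7 × 2 = -14 m
7–11 s: -5 × 4 = -20 m
Net displacement = -7 m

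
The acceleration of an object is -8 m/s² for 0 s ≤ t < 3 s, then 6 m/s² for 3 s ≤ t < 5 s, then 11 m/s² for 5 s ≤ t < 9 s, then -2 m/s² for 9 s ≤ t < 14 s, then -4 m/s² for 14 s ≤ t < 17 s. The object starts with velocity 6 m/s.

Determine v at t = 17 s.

16 m/s

Δv equals the area under the a-t graph; then v = v₀ + Δv.
0–3 s: -8 × 3 = -24 m/s
3–5 s: 6 × 2 = 12 m/s
5–9 s: 11 × 4 = 44 m/s
9–14 s: -2 × 5 = -10 m/s
14–17 s: -4 × 3 = -12 m/s
Δv = 10 m/s, so v(17) = 6 + (10) = 16 m/s.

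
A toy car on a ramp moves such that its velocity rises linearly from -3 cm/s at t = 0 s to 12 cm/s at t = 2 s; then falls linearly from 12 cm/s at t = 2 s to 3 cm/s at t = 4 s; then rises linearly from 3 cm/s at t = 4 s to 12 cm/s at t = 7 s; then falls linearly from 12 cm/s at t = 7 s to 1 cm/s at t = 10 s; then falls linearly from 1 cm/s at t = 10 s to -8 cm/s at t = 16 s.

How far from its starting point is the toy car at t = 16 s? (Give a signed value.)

Net displacement equals the area under the velocity-time graph (areas below the axis count negative).
0–2 s: ½(-3 + 12)(2) = 9 cm
2–4 s: ½(12 + 3)(2) = 15 cm
4–7 s: ½(3 + 12)(3) = 22.5 cm
7–10 s: ½(12 + 1)(3) = 19.5 cm
10–16 s: ½(1 + -8)(6) = -21 cm
Net displacement = 45 cm

45 cm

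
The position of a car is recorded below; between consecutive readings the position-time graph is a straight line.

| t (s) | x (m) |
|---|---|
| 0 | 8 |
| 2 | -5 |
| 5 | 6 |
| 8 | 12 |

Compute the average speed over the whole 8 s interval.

3.75 m/s

Average speed = (total path length)/(elapsed time); on a piecewise-linear x-t graph the path length is Σ|Δx|.
0–2 s: |Δx| = |-5 − 8| = 13 m
2–5 s: |Δx| = |6 − -5| = 11 m
5–8 s: |Δx| = |12 − 6| = 6 m
Total path = 30 m; average speed = 30/8 = 3.75 m/s.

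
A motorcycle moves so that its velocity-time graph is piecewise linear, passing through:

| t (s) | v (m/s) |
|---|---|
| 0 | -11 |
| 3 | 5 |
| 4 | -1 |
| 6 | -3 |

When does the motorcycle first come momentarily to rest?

t = 2.0625 s

v changes sign on 0–3 s (from -11 to 5); the graph is linear there, so v = 0 at t = 0 + (11)·(3 − 0)/(5 − -11) = 2.0625 s.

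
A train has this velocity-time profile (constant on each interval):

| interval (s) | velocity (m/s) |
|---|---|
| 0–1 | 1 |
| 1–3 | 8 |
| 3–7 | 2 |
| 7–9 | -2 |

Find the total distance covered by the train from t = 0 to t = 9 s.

29 m

Distance (not displacement) is the total path length: add the absolute areas under v-t.
0–1 s: |1| × 1 = 1 m
1–3 s: |8| × 2 = 16 m
3–7 s: |2| × 4 = 8 m
7–9 s: |-2| × 2 = 4 m
Total distance = 29 m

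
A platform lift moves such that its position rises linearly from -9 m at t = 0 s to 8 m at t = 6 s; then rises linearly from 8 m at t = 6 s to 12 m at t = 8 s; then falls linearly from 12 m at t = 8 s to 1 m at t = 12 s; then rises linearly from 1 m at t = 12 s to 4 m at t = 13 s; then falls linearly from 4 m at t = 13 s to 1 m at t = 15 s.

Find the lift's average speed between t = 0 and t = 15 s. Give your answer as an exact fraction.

Average speed = (total path length)/(elapsed time); on a piecewise-linear x-t graph the path length is Σ|Δx|.
0–6 s: |Δx| = |8 − -9| = 17 m
6–8 s: |Δx| = |12 − 8| = 4 m
8–12 s: |Δx| = |1 − 12| = 11 m
12–13 s: |Δx| = |4 − 1| = 3 m
13–15 s: |Δx| = |1 − 4| = 3 m
Total path = 38 m; average speed = 38/15 = 38/15 m/s.

38/15 m/s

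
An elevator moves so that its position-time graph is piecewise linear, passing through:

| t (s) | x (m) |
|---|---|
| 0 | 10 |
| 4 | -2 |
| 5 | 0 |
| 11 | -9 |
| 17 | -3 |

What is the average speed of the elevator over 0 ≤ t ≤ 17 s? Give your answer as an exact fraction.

Average speed = (total path length)/(elapsed time); on a piecewise-linear x-t graph the path length is Σ|Δx|.
0–4 s: |Δx| = |-2 − 10| = 12 m
4–5 s: |Δx| = |0 − -2| = 2 m
5–11 s: |Δx| = |-9 − 0| = 9 m
11–17 s: |Δx| = |-3 − -9| = 6 m
Total path = 29 m; average speed = 29/17 = 29/17 m/s.

29/17 m/s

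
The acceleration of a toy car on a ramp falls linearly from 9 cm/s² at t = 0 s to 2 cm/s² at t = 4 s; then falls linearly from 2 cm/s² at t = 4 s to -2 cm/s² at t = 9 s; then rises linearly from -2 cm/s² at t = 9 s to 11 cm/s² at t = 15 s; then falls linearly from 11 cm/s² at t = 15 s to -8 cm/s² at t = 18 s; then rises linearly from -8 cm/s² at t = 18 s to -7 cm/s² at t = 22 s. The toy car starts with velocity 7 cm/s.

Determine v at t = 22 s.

30.5 cm/s

Δv equals the area under the a-t graph; then v = v₀ + Δv.
0–4 s: ½(9 + 2)(4) = 22 cm/s
4–9 s: ½(2 + -2)(5) = 0 cm/s
9–15 s: ½(-2 + 11)(6) = 27 cm/s
15–18 s: ½(11 + -8)(3) = 4.5 cm/s
18–22 s: ½(-8 + -7)(4) = -30 cm/s
Δv = 23.5 cm/s, so v(22) = 7 + (23.5) = 30.5 cm/s.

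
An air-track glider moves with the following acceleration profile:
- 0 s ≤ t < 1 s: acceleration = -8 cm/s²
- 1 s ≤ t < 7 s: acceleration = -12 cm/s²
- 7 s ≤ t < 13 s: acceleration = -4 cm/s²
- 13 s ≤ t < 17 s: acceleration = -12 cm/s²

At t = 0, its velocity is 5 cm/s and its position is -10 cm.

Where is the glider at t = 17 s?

On each constant-a segment, Δv = aΔt and Δx = v₀Δt + ½aΔt²; chain segment to segment.
0–1 s: v starts 5 cm/s; Δx = 5·1 + ½·-8·1² = 1 cm; v ends -3 cm/s.
1–7 s: v starts -3 cm/s; Δx = -3·6 + ½·-12·6² = -234 cm; v ends -75 cm/s.
7–13 s: v starts -75 cm/s; Δx = -75·6 + ½·-4·6² = -522 cm; v ends -99 cm/s.
13–17 s: v starts -99 cm/s; Δx = -99·4 + ½·-12·4² = -492 cm; v ends -147 cm/s.
x(17) = -10 + Σ Δx = -1257 cm.

-1257 cm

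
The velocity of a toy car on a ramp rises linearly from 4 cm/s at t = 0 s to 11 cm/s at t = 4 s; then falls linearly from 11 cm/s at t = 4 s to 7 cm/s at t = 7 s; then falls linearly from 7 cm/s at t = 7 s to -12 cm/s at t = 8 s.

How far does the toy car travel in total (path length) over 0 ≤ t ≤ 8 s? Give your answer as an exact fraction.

Distance (not displacement) is the total path length: add the absolute areas under v-t.
0–4 s: |½(4 + 11)(4)| = 30 cm
4–7 s: |½(11 + 7)(3)| = 27 cm
7–8 s: v = 0 at t = 140/19 s; triangle areas 49/38 + 72/19 = 193/38 cm
Total distance = 2359/38 cm

2359/38 cm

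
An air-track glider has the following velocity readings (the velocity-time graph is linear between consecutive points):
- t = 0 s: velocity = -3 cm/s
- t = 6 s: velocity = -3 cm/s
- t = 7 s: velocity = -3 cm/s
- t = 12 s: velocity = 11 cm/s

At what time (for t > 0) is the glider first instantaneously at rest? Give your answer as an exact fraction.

t = 113/14 s

v changes sign on 7–12 s (from -3 to 11); the graph is linear there, so v = 0 at t = 7 + (3)·(12 − 7)/(11 − -3) = 113/14 s.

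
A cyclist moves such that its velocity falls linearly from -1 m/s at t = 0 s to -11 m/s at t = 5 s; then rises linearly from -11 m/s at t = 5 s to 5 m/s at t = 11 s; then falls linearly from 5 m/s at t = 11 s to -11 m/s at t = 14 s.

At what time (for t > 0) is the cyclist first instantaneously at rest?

t = 9.125 s

v changes sign on 5–11 s (from -11 to 5); the graph is linear there, so v = 0 at t = 5 + (11)·(11 − 5)/(5 − -11) = 9.125 s.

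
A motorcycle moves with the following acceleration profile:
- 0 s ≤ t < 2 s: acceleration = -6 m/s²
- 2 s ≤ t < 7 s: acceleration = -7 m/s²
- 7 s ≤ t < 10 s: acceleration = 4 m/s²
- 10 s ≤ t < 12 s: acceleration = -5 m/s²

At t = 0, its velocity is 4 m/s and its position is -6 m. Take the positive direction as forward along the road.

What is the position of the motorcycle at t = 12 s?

-320.5 m

On each constant-a segment, Δv = aΔt and Δx = v₀Δt + ½aΔt²; chain segment to segment.
0–2 s: v starts 4 m/s; Δx = 4·2 + ½·-6·2² = -4 m; v ends -8 m/s.
2–7 s: v starts -8 m/s; Δx = -8·5 + ½·-7·5² = -127.5 m; v ends -43 m/s.
7–10 s: v starts -43 m/s; Δx = -43·3 + ½·4·3² = -111 m; v ends -31 m/s.
10–12 s: v starts -31 m/s; Δx = -31·2 + ½·-5·2² = -72 m; v ends -41 m/s.
x(12) = -6 + Σ Δx = -320.5 m.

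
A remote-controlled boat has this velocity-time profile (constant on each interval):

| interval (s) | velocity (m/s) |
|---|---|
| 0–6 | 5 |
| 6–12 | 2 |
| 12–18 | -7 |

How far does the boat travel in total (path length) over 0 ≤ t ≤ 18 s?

84 m

Distance (not displacement) is the total path length: add the absolute areas under v-t.
0–6 s: |5| × 6 = 30 m
6–12 s: |2| × 6 = 12 m
12–18 s: |-7| × 6 = 42 m
Total distance = 84 m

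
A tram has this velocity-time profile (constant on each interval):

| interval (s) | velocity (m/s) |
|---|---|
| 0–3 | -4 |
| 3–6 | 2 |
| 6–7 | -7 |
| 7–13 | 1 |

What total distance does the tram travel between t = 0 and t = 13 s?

Distance (not displacement) is the total path length: add the absolute areas under v-t.
0–3 s: |-4| × 3 = 12 m
3–6 s: |2| × 3 = 6 m
6–7 s: |-7| × 1 = 7 m
7–13 s: |1| × 6 = 6 m
Total distance = 31 m

31 m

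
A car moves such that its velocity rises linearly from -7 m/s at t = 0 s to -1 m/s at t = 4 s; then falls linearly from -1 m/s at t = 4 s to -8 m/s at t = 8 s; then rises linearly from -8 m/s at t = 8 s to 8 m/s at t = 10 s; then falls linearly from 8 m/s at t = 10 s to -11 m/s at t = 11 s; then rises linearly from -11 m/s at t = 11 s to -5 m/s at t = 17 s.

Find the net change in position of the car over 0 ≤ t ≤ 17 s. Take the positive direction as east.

-83.5 m

Displacement is the signed area under the v-t curve.
0–4 s: ½(-7 + -1)(4) = -16 m
4–8 s: ½(-1 + -8)(4) = -18 m
8–10 s: ½(-8 + 8)(2) = 0 m
10–11 s: ½(8 + -11)(1) = -1.5 m
11–17 s: ½(-11 + -5)(6) = -48 m
Net displacement = -83.5 m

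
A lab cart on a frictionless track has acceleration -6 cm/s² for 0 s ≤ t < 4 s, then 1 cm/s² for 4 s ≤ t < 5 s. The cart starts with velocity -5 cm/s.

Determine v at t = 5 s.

-28 cm/s

Δv equals the area under the a-t graph; then v = v₀ + Δv.
0–4 s: -6 × 4 = -24 cm/s
4–5 s: 1 × 1 = 1 cm/s
Δv = -23 cm/s, so v(5) = -5 + (-23) = -28 cm/s.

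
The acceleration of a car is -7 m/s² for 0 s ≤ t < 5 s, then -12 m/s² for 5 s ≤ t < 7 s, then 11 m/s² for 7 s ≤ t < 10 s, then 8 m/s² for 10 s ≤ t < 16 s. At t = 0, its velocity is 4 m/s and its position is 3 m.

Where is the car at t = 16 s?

-254 m

On each constant-a segment, Δv = aΔt and Δx = v₀Δt + ½aΔt²; chain segment to segment.
0–5 s: v starts 4 m/s; Δx = 4·5 + ½·-7·5² = -67.5 m; v ends -31 m/s.
5–7 s: v starts -31 m/s; Δx = -31·2 + ½·-12·2² = -86 m; v ends -55 m/s.
7–10 s: v starts -55 m/s; Δx = -55·3 + ½·11·3² = -115.5 m; v ends -22 m/s.
10–16 s: v starts -22 m/s; Δx = -22·6 + ½·8·6² = 12 m; v ends 26 m/s.
x(16) = 3 + Σ Δx = -254 m.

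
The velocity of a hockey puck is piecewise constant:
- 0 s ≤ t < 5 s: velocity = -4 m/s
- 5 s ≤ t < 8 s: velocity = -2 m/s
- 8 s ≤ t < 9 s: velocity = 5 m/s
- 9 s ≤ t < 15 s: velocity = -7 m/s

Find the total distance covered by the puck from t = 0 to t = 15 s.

73 m

Distance (not displacement) is the total path length: add the absolute areas under v-t.
0–5 s: |-4| × 5 = 20 m
5–8 s: |-2| × 3 = 6 m
8–9 s: |5| × 1 = 5 m
9–15 s: |-7| × 6 = 42 m
Total distance = 73 m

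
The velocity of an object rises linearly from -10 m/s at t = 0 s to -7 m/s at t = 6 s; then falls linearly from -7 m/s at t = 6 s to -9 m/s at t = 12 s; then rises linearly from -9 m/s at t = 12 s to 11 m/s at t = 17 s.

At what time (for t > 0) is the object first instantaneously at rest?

v changes sign on 12–17 s (from -9 to 11); the graph is linear there, so v = 0 at t = 12 + (9)·(17 − 12)/(11 − -9) = 14.25 s.

t = 14.25 s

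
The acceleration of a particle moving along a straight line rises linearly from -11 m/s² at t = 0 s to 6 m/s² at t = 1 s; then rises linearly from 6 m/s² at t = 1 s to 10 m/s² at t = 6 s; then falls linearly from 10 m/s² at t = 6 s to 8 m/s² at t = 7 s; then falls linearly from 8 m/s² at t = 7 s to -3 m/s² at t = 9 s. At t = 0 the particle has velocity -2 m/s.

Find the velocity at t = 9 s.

Δv equals the area under the a-t graph; then v = v₀ + Δv.
0–1 s: ½(-11 + 6)(1) = -2.5 m/s
1–6 s: ½(6 + 10)(5) = 40 m/s
6–7 s: ½(10 + 8)(1) = 9 m/s
7–9 s: ½(8 + -3)(2) = 5 m/s
Δv = 51.5 m/s, so v(9) = -2 + (51.5) = 49.5 m/s.

49.5 m/s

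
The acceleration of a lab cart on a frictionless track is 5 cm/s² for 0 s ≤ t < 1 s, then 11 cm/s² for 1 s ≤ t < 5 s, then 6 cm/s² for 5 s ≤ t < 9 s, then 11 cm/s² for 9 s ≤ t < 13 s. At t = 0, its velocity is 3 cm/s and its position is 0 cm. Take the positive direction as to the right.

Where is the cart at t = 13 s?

773.5 cm

On each constant-a segment, Δv = aΔt and Δx = v₀Δt + ½aΔt²; chain segment to segment.
0–1 s: v starts 3 cm/s; Δx = 3·1 + ½·5·1² = 5.5 cm; v ends 8 cm/s.
1–5 s: v starts 8 cm/s; Δx = 8·4 + ½·11·4² = 120 cm; v ends 52 cm/s.
5–9 s: v starts 52 cm/s; Δx = 52·4 + ½·6·4² = 256 cm; v ends 76 cm/s.
9–13 s: v starts 76 cm/s; Δx = 76·4 + ½·11·4² = 392 cm; v ends 120 cm/s.
x(13) = 0 + Σ Δx = 773.5 cm.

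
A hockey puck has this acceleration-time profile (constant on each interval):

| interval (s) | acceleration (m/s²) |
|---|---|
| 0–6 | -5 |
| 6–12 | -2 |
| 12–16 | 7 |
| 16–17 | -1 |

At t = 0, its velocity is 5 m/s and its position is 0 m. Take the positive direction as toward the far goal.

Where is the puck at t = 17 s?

On each constant-a segment, Δv = aΔt and Δx = v₀Δt + ½aΔt²; chain segment to segment.
0–6 s: v starts 5 m/s; Δx = 5·6 + ½·-5·6² = -60 m; v ends -25 m/s.
6–12 s: v starts -25 m/s; Δx = -25·6 + ½·-2·6² = -186 m; v ends -37 m/s.
12–16 s: v starts -37 m/s; Δx = -37·4 + ½·7·4² = -92 m; v ends -9 m/s.
16–17 s: v starts -9 m/s; Δx = -9·1 + ½·-1·1² = -9.5 m; v ends -10 m/s.
x(17) = 0 + Σ Δx = -347.5 m.

-347.5 m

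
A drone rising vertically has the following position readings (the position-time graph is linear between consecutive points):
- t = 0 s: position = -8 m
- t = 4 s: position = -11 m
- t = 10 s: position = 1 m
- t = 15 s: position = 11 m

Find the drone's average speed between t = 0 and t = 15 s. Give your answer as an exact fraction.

Average speed = (total path length)/(elapsed time); on a piecewise-linear x-t graph the path length is Σ|Δx|.
0–4 s: |Δx| = |-11 − -8| = 3 m
4–10 s: |Δx| = |1 − -11| = 12 m
10–15 s: |Δx| = |11 − 1| = 10 m
Total path = 25 m; average speed = 25/15 = 5/3 m/s.

5/3 m/s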